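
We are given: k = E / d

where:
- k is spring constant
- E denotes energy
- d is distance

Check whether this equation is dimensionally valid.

No

k (spring constant) has dimensions [M T^-2].
E (energy) has dimensions [L^2 M T^-2].
d (distance) has dimensions [L].

Left side: [M T^-2]
Right side: [L M T^-2]

The two sides have different dimensions, so the equation is NOT dimensionally consistent.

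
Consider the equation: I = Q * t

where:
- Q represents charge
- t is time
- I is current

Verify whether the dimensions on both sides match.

No

Q (charge) has dimensions [I T].
t (time) has dimensions [T].
I (current) has dimensions [I].

Left side: [I]
Right side: [I T^2]

The two sides have different dimensions, so the equation is NOT dimensionally consistent.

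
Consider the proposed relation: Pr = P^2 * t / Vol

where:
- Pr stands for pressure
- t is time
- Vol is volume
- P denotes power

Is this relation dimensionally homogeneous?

No

Pr (pressure) has dimensions [L^-1 M T^-2].
t (time) has dimensions [T].
Vol (volume) has dimensions [L^3].
P (power) has dimensions [L^2 M T^-3].

Left side: [L^-1 M T^-2]
Right side: [L M^2 T^-5]

The two sides have different dimensions, so the equation is NOT dimensionally consistent.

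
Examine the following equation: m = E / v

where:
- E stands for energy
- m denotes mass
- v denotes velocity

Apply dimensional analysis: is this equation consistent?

No

E (energy) has dimensions [L^2 M T^-2].
m (mass) has dimensions [M].
v (velocity) has dimensions [L T^-1].

Left side: [M]
Right side: [L M T^-1]

The two sides have different dimensions, so the equation is NOT dimensionally consistent.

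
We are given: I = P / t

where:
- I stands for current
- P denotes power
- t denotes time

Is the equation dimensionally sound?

No

I (current) has dimensions [I].
P (power) has dimensions [L^2 M T^-3].
t (time) has dimensions [T].

Left side: [I]
Right side: [L^2 M T^-4]

The two sides have different dimensions, so the equation is NOT dimensionally consistent.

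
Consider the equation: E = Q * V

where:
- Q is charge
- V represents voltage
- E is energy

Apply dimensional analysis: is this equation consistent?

Yes

Q (charge) has dimensions [I T].
V (voltage) has dimensions [I^-1 L^2 M T^-3].
E (energy) has dimensions [L^2 M T^-2].

Left side: [L^2 M T^-2]
Right side: [L^2 M T^-2]

Both sides have the same dimensions, so the equation is dimensionally consistent.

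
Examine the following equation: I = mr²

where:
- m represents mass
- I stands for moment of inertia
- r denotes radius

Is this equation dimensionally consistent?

Yes

m (mass) has dimensions [M].
I (moment of inertia) has dimensions [L^2 M].
r (radius) has dimensions [L].

Left side: [L^2 M]
Right side: [L^2 M]

Both sides have the same dimensions, so the equation is dimensionally consistent.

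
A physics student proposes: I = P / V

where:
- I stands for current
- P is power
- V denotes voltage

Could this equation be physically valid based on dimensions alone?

Yes

I (current) has dimensions [I].
P (power) has dimensions [L^2 M T^-3].
V (voltage) has dimensions [I^-1 L^2 M T^-3].

Left side: [I]
Right side: [I]

Both sides have the same dimensions, so the equation is dimensionally consistent.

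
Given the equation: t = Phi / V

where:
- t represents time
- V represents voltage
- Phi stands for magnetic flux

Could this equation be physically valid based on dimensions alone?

Yes

t (time) has dimensions [T].
V (voltage) has dimensions [I^-1 L^2 M T^-3].
Phi (magnetic flux) has dimensions [I^-1 L^2 M T^-2].

Left side: [T]
Right side: [T]

Both sides have the same dimensions, so the equation is dimensionally consistent.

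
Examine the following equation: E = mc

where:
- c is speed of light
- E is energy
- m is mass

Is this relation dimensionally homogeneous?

No

c (speed of light) has dimensions [L T^-1].
E (energy) has dimensions [L^2 M T^-2].
m (mass) has dimensions [M].

Left side: [L^2 M T^-2]
Right side: [L M T^-1]

The two sides have different dimensions, so the equation is NOT dimensionally consistent.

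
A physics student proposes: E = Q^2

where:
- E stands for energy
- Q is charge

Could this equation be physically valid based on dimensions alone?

No

E (energy) has dimensions [L^2 M T^-2].
Q (charge) has dimensions [I T].

Left side: [L^2 M T^-2]
Right side: [I^2 T^2]

The two sides have different dimensions, so the equation is NOT dimensionally consistent.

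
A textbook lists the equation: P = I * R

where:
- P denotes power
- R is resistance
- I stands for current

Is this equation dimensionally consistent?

No

P (power) has dimensions [L^2 M T^-3].
R (resistance) has dimensions [I^-2 L^2 M T^-3].
I (current) has dimensions [I].

Left side: [L^2 M T^-3]
Right side: [I^-1 L^2 M T^-3]

The two sides have different dimensions, so the equation is NOT dimensionally consistent.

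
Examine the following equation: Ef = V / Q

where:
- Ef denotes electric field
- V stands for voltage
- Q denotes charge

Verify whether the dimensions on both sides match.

No

Ef (electric field) has dimensions [I^-1 L M T^-3].
V (voltage) has dimensions [I^-1 L^2 M T^-3].
Q (charge) has dimensions [I T].

Left side: [I^-1 L M T^-3]
Right side: [I^-2 L^2 M T^-4]

The two sides have different dimensions, so the equation is NOT dimensionally consistent.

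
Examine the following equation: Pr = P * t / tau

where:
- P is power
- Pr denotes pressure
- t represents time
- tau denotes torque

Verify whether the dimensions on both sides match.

No

P (power) has dimensions [L^2 M T^-3].
Pr (pressure) has dimensions [L^-1 M T^-2].
t (time) has dimensions [T].
tau (torque) has dimensions [L^2 M T^-2].

Left side: [L^-1 M T^-2]
Right side: [dimensionless]

The two sides have different dimensions, so the equation is NOT dimensionally consistent.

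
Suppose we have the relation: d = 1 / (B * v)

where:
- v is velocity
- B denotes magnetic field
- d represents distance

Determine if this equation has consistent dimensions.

No

v (velocity) has dimensions [L T^-1].
B (magnetic field) has dimensions [I^-1 M T^-2].
d (distance) has dimensions [L].

Left side: [L]
Right side: [I L^-1 M^-1 T^3]

The two sides have different dimensions, so the equation is NOT dimensionally consistent.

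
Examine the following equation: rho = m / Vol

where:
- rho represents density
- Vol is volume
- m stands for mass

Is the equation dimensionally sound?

Yes

rho (density) has dimensions [L^-3 M].
Vol (volume) has dimensions [L^3].
m (mass) has dimensions [M].

Left side: [L^-3 M]
Right side: [L^-3 M]

Both sides have the same dimensions, so the equation is dimensionally consistent.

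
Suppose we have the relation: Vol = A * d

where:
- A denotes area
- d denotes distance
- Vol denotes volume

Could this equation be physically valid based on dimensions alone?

Yes

A (area) has dimensions [L^2].
d (distance) has dimensions [L].
Vol (volume) has dimensions [L^3].

Left side: [L^3]
Right side: [L^3]

Both sides have the same dimensions, so the equation is dimensionally consistent.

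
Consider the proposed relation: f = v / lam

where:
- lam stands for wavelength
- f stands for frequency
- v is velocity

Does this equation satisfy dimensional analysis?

Yes

lam (wavelength) has dimensions [L].
f (frequency) has dimensions [T^-1].
v (velocity) has dimensions [L T^-1].

Left side: [T^-1]
Right side: [T^-1]

Both sides have the same dimensions, so the equation is dimensionally consistent.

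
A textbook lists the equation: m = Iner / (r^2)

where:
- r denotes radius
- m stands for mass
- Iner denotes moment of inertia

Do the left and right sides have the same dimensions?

Yes

r (radius) has dimensions [L].
m (mass) has dimensions [M].
Iner (moment of inertia) has dimensions [L^2 M].

Left side: [M]
Right side: [M]

Both sides have the same dimensions, so the equation is dimensionally consistent.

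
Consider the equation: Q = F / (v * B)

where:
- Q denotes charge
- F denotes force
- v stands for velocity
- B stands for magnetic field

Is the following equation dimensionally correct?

Yes

Q (charge) has dimensions [I T].
F (force) has dimensions [L M T^-2].
v (velocity) has dimensions [L T^-1].
B (magnetic field) has dimensions [I^-1 M T^-2].

Left side: [I T]
Right side: [I T]

Both sides have the same dimensions, so the equation is dimensionally consistent.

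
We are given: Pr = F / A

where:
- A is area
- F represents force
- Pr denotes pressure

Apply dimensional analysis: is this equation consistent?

Yes

A (area) has dimensions [L^2].
F (force) has dimensions [L M T^-2].
Pr (pressure) has dimensions [L^-1 M T^-2].

Left side: [L^-1 M T^-2]
Right side: [L^-1 M T^-2]

Both sides have the same dimensions, so the equation is dimensionally consistent.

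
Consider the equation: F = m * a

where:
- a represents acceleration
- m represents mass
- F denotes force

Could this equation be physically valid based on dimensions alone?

Yes

a (acceleration) has dimensions [L T^-2].
m (mass) has dimensions [M].
F (force) has dimensions [L M T^-2].

Left side: [L M T^-2]
Right side: [L M T^-2]

Both sides have the same dimensions, so the equation is dimensionally consistent.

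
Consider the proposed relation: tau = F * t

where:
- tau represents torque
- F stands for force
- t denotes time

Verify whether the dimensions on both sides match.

No

tau (torque) has dimensions [L^2 M T^-2].
F (force) has dimensions [L M T^-2].
t (time) has dimensions [T].

Left side: [L^2 M T^-2]
Right side: [L M T^-1]

The two sides have different dimensions, so the equation is NOT dimensionally consistent.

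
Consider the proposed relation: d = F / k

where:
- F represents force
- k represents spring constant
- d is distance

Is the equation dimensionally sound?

Yes

F (force) has dimensions [L M T^-2].
k (spring constant) has dimensions [M T^-2].
d (distance) has dimensions [L].

Left side: [L]
Right side: [L]

Both sides have the same dimensions, so the equation is dimensionally consistent.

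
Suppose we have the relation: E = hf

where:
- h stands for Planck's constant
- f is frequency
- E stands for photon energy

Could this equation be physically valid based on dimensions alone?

Yes

h (Planck's constant) has dimensions [L^2 M T^-1].
f (frequency) has dimensions [T^-1].
E (photon energy) has dimensions [L^2 M T^-2].

Left side: [L^2 M T^-2]
Right side: [L^2 M T^-2]

Both sides have the same dimensions, so the equation is dimensionally consistent.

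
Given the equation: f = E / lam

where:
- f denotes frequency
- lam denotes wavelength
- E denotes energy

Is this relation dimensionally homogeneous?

No

f (frequency) has dimensions [T^-1].
lam (wavelength) has dimensions [L].
E (energy) has dimensions [L^2 M T^-2].

Left side: [T^-1]
Right side: [L M T^-2]

The two sides have different dimensions, so the equation is NOT dimensionally consistent.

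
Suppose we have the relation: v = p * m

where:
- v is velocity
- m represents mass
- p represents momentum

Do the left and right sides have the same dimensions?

No

v (velocity) has dimensions [L T^-1].
m (mass) has dimensions [M].
p (momentum) has dimensions [L M T^-1].

Left side: [L T^-1]
Right side: [L M^2 T^-1]

The two sides have different dimensions, so the equation is NOT dimensionally consistent.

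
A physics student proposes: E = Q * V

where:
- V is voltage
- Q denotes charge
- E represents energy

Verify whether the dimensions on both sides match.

Yes

V (voltage) has dimensions [I^-1 L^2 M T^-3].
Q (charge) has dimensions [I T].
E (energy) has dimensions [L^2 M T^-2].

Left side: [L^2 M T^-2]
Right side: [L^2 M T^-2]

Both sides have the same dimensions, so the equation is dimensionally consistent.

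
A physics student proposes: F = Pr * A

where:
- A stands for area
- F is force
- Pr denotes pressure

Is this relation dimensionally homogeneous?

Yes

A (area) has dimensions [L^2].
F (force) has dimensions [L M T^-2].
Pr (pressure) has dimensions [L^-1 M T^-2].

Left side: [L M T^-2]
Right side: [L M T^-2]

Both sides have the same dimensions, so the equation is dimensionally consistent.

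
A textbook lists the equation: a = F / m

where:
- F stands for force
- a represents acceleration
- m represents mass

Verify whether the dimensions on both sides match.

Yes

F (force) has dimensions [L M T^-2].
a (acceleration) has dimensions [L T^-2].
m (mass) has dimensions [M].

Left side: [L T^-2]
Right side: [L T^-2]

Both sides have the same dimensions, so the equation is dimensionally consistent.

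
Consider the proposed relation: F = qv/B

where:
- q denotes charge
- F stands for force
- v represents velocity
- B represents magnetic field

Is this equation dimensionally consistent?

No

q (charge) has dimensions [I T].
F (force) has dimensions [L M T^-2].
v (velocity) has dimensions [L T^-1].
B (magnetic field) has dimensions [I^-1 M T^-2].

Left side: [L M T^-2]
Right side: [I^2 L M^-1 T^2]

The two sides have different dimensions, so the equation is NOT dimensionally consistent.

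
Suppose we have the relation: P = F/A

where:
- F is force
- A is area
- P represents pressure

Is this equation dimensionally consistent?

Yes

F (force) has dimensions [L M T^-2].
A (area) has dimensions [L^2].
P (pressure) has dimensions [L^-1 M T^-2].

Left side: [L^-1 M T^-2]
Right side: [L^-1 M T^-2]

Both sides have the same dimensions, so the equation is dimensionally consistent.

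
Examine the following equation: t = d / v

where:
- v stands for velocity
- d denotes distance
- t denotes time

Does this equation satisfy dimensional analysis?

Yes

v (velocity) has dimensions [L T^-1].
d (distance) has dimensions [L].
t (time) has dimensions [T].

Left side: [T]
Right side: [T]

Both sides have the same dimensions, so the equation is dimensionally consistent.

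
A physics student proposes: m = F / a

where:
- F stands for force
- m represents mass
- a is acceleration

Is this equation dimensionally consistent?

Yes

F (force) has dimensions [L M T^-2].
m (mass) has dimensions [M].
a (acceleration) has dimensions [L T^-2].

Left side: [M]
Right side: [M]

Both sides have the same dimensions, so the equation is dimensionally consistent.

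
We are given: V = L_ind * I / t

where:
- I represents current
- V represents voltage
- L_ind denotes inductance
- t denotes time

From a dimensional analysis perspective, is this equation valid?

Yes

I (current) has dimensions [I].
V (voltage) has dimensions [I^-1 L^2 M T^-3].
L_ind (inductance) has dimensions [I^-2 L^2 M T^-2].
t (time) has dimensions [T].

Left side: [I^-1 L^2 M T^-3]
Right side: [I^-1 L^2 M T^-3]

Both sides have the same dimensions, so the equation is dimensionally consistent.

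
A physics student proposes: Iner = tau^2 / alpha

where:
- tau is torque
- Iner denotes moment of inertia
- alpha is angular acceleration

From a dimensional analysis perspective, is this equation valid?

No

tau (torque) has dimensions [L^2 M T^-2].
Iner (moment of inertia) has dimensions [L^2 M].
alpha (angular acceleration) has dimensions [T^-2].

Left side: [L^2 M]
Right side: [L^4 M^2 T^-2]

The two sides have different dimensions, so the equation is NOT dimensionally consistent.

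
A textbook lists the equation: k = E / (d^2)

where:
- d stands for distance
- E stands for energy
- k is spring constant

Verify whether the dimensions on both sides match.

Yes

d (distance) has dimensions [L].
E (energy) has dimensions [L^2 M T^-2].
k (spring constant) has dimensions [M T^-2].

Left side: [M T^-2]
Right side: [M T^-2]

Both sides have the same dimensions, so the equation is dimensionally consistent.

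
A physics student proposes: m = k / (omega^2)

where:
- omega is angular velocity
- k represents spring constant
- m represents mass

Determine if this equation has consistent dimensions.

Yes

omega (angular velocity) has dimensions [T^-1].
k (spring constant) has dimensions [M T^-2].
m (mass) has dimensions [M].

Left side: [M]
Right side: [M]

Both sides have the same dimensions, so the equation is dimensionally consistent.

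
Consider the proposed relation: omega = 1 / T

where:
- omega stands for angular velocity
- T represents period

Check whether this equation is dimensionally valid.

Yes

omega (angular velocity) has dimensions [T^-1].
T (period) has dimensions [T].

Left side: [T^-1]
Right side: [T^-1]

Both sides have the same dimensions, so the equation is dimensionally consistent.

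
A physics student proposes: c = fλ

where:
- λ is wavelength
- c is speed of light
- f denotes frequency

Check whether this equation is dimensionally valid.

Yes

λ (wavelength) has dimensions [L].
c (speed of light) has dimensions [L T^-1].
f (frequency) has dimensions [T^-1].

Left side: [L T^-1]
Right side: [L T^-1]

Both sides have the same dimensions, so the equation is dimensionally consistent.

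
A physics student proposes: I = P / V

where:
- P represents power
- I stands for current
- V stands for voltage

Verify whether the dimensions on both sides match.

Yes

P (power) has dimensions [L^2 M T^-3].
I (current) has dimensions [I].
V (voltage) has dimensions [I^-1 L^2 M T^-3].

Left side: [I]
Right side: [I]

Both sides have the same dimensions, so the equation is dimensionally consistent.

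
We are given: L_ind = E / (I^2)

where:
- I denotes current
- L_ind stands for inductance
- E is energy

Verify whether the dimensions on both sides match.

Yes

I (current) has dimensions [I].
L_ind (inductance) has dimensions [I^-2 L^2 M T^-2].
E (energy) has dimensions [L^2 M T^-2].

Left side: [I^-2 L^2 M T^-2]
Right side: [I^-2 L^2 M T^-2]

Both sides have the same dimensions, so the equation is dimensionally consistent.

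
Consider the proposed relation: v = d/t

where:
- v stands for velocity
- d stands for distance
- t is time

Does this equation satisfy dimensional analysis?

Yes

v (velocity) has dimensions [L T^-1].
d (distance) has dimensions [L].
t (time) has dimensions [T].

Left side: [L T^-1]
Right side: [L T^-1]

Both sides have the same dimensions, so the equation is dimensionally consistent.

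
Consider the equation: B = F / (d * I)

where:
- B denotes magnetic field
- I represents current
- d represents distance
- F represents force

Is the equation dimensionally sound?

Yes

B (magnetic field) has dimensions [I^-1 M T^-2].
I (current) has dimensions [I].
d (distance) has dimensions [L].
F (force) has dimensions [L M T^-2].

Left side: [I^-1 M T^-2]
Right side: [I^-1 M T^-2]

Both sides have the same dimensions, so the equation is dimensionally consistent.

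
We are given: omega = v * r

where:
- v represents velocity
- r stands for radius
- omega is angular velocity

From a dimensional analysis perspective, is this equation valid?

No

v (velocity) has dimensions [L T^-1].
r (radius) has dimensions [L].
omega (angular velocity) has dimensions [T^-1].

Left side: [T^-1]
Right side: [L^2 T^-1]

The two sides have different dimensions, so the equation is NOT dimensionally consistent.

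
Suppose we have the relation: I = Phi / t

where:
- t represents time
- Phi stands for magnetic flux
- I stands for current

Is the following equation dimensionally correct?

No

t (time) has dimensions [T].
Phi (magnetic flux) has dimensions [I^-1 L^2 M T^-2].
I (current) has dimensions [I].

Left side: [I]
Right side: [I^-1 L^2 M T^-3]

The two sides have different dimensions, so the equation is NOT dimensionally consistent.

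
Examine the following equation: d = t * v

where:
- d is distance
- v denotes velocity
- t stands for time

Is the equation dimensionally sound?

Yes

d (distance) has dimensions [L].
v (velocity) has dimensions [L T^-1].
t (time) has dimensions [T].

Left side: [L]
Right side: [L]

Both sides have the same dimensions, so the equation is dimensionally consistent.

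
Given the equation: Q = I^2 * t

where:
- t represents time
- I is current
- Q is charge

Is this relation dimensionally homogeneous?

No

t (time) has dimensions [T].
I (current) has dimensions [I].
Q (charge) has dimensions [I T].

Left side: [I T]
Right side: [I^2 T]

The two sides have different dimensions, so the equation is NOT dimensionally consistent.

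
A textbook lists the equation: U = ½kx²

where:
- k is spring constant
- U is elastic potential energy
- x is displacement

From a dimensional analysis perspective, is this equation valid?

Yes

k (spring constant) has dimensions [M T^-2].
U (elastic potential energy) has dimensions [L^2 M T^-2].
x (displacement) has dimensions [L].

Left side: [L^2 M T^-2]
Right side: [L^2 M T^-2]

Both sides have the same dimensions, so the equation is dimensionally consistent.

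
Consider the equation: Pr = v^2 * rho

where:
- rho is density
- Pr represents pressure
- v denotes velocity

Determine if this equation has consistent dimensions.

Yes

rho (density) has dimensions [L^-3 M].
Pr (pressure) has dimensions [L^-1 M T^-2].
v (velocity) has dimensions [L T^-1].

Left side: [L^-1 M T^-2]
Right side: [L^-1 M T^-2]

Both sides have the same dimensions, so the equation is dimensionally consistent.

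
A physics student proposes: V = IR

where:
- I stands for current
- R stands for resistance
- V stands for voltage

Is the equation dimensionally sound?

Yes

I (current) has dimensions [I].
R (resistance) has dimensions [I^-2 L^2 M T^-3].
V (voltage) has dimensions [I^-1 L^2 M T^-3].

Left side: [I^-1 L^2 M T^-3]
Right side: [I^-1 L^2 M T^-3]

Both sides have the same dimensions, so the equation is dimensionally consistent.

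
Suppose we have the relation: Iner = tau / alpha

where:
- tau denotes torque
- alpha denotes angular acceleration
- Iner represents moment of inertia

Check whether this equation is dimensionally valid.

Yes

tau (torque) has dimensions [L^2 M T^-2].
alpha (angular acceleration) has dimensions [T^-2].
Iner (moment of inertia) has dimensions [L^2 M].

Left side: [L^2 M]
Right side: [L^2 M]

Both sides have the same dimensions, so the equation is dimensionally consistent.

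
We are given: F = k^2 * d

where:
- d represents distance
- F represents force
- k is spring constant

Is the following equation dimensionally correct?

No

d (distance) has dimensions [L].
F (force) has dimensions [L M T^-2].
k (spring constant) has dimensions [M T^-2].

Left side: [L M T^-2]
Right side: [L M^2 T^-4]

The two sides have different dimensions, so the equation is NOT dimensionally consistent.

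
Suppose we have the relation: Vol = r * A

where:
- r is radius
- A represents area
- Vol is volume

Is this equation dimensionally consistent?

Yes

r (radius) has dimensions [L].
A (area) has dimensions [L^2].
Vol (volume) has dimensions [L^3].

Left side: [L^3]
Right side: [L^3]

Both sides have the same dimensions, so the equation is dimensionally consistent.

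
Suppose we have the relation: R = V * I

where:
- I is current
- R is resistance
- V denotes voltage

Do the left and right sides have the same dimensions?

No

I (current) has dimensions [I].
R (resistance) has dimensions [I^-2 L^2 M T^-3].
V (voltage) has dimensions [I^-1 L^2 M T^-3].

Left side: [I^-2 L^2 M T^-3]
Right side: [L^2 M T^-3]

The two sides have different dimensions, so the equation is NOT dimensionally consistent.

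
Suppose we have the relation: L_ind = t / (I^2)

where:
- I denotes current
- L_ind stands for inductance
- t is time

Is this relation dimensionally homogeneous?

No

I (current) has dimensions [I].
L_ind (inductance) has dimensions [I^-2 L^2 M T^-2].
t (time) has dimensions [T].

Left side: [I^-2 L^2 M T^-2]
Right side: [I^-2 T]

The two sides have different dimensions, so the equation is NOT dimensionally consistent.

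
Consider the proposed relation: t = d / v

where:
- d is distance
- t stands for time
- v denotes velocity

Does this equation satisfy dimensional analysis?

Yes

d (distance) has dimensions [L].
t (time) has dimensions [T].
v (velocity) has dimensions [L T^-1].

Left side: [T]
Right side: [T]

Both sides have the same dimensions, so the equation is dimensionally consistent.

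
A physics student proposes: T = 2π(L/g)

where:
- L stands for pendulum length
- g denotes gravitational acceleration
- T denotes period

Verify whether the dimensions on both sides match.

No

L (pendulum length) has dimensions [L].
g (gravitational acceleration) has dimensions [L T^-2].
T (period) has dimensions [T].

Left side: [T]
Right side: [T^2]

The two sides have different dimensions, so the equation is NOT dimensionally consistent.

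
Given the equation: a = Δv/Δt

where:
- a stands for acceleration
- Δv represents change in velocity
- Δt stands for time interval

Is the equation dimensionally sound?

Yes

a (acceleration) has dimensions [L T^-2].
Δv (change in velocity) has dimensions [L T^-1].
Δt (time interval) has dimensions [T].

Left side: [L T^-2]
Right side: [L T^-2]

Both sides have the same dimensions, so the equation is dimensionally consistent.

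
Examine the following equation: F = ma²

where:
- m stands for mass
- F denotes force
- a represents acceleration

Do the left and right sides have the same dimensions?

No

m (mass) has dimensions [M].
F (force) has dimensions [L M T^-2].
a (acceleration) has dimensions [L T^-2].

Left side: [L M T^-2]
Right side: [L^2 M T^-4]

The two sides have different dimensions, so the equation is NOT dimensionally consistent.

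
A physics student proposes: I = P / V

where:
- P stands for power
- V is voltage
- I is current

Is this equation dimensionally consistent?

Yes

P (power) has dimensions [L^2 M T^-3].
V (voltage) has dimensions [I^-1 L^2 M T^-3].
I (current) has dimensions [I].

Left side: [I]
Right side: [I]

Both sides have the same dimensions, so the equation is dimensionally consistent.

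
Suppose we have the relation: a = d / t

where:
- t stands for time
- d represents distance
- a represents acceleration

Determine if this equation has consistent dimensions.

No

t (time) has dimensions [T].
d (distance) has dimensions [L].
a (acceleration) has dimensions [L T^-2].

Left side: [L T^-2]
Right side: [L T^-1]

The two sides have different dimensions, so the equation is NOT dimensionally consistent.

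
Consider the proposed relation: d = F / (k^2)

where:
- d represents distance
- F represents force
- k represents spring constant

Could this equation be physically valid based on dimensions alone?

No

d (distance) has dimensions [L].
F (force) has dimensions [L M T^-2].
k (spring constant) has dimensions [M T^-2].

Left side: [L]
Right side: [L M^-1 T^2]

The two sides have different dimensions, so the equation is NOT dimensionally consistent.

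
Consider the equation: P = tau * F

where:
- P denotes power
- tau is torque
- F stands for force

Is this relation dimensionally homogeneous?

No

P (power) has dimensions [L^2 M T^-3].
tau (torque) has dimensions [L^2 M T^-2].
F (force) has dimensions [L M T^-2].

Left side: [L^2 M T^-3]
Right side: [L^3 M^2 T^-4]

The two sides have different dimensions, so the equation is NOT dimensionally consistent.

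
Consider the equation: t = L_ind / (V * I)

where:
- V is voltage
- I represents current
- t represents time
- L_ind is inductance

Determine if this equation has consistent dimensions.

No

V (voltage) has dimensions [I^-1 L^2 M T^-3].
I (current) has dimensions [I].
t (time) has dimensions [T].
L_ind (inductance) has dimensions [I^-2 L^2 M T^-2].

Left side: [T]
Right side: [I^-2 T]

The two sides have different dimensions, so the equation is NOT dimensionally consistent.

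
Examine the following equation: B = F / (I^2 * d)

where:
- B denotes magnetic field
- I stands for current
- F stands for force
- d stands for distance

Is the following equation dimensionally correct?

No

B (magnetic field) has dimensions [I^-1 M T^-2].
I (current) has dimensions [I].
F (force) has dimensions [L M T^-2].
d (distance) has dimensions [L].

Left side: [I^-1 M T^-2]
Right side: [I^-2 M T^-2]

The two sides have different dimensions, so the equation is NOT dimensionally consistent.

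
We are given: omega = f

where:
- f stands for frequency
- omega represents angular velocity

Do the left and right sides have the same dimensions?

Yes

f (frequency) has dimensions [T^-1].
omega (angular velocity) has dimensions [T^-1].

Left side: [T^-1]
Right side: [T^-1]

Both sides have the same dimensions, so the equation is dimensionally consistent.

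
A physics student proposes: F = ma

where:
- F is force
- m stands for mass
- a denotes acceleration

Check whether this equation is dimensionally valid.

Yes

F (force) has dimensions [L M T^-2].
m (mass) has dimensions [M].
a (acceleration) has dimensions [L T^-2].

Left side: [L M T^-2]
Right side: [L M T^-2]

Both sides have the same dimensions, so the equation is dimensionally consistent.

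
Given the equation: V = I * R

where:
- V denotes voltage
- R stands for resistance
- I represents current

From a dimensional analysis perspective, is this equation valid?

Yes

V (voltage) has dimensions [I^-1 L^2 M T^-3].
R (resistance) has dimensions [I^-2 L^2 M T^-3].
I (current) has dimensions [I].

Left side: [I^-1 L^2 M T^-3]
Right side: [I^-1 L^2 M T^-3]

Both sides have the same dimensions, so the equation is dimensionally consistent.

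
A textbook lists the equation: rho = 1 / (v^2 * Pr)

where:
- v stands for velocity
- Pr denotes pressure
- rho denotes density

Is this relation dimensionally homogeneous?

No

v (velocity) has dimensions [L T^-1].
Pr (pressure) has dimensions [L^-1 M T^-2].
rho (density) has dimensions [L^-3 M].

Left side: [L^-3 M]
Right side: [L^-1 M^-1 T^4]

The two sides have different dimensions, so the equation is NOT dimensionally consistent.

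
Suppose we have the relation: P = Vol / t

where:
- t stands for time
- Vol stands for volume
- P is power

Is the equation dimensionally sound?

No

t (time) has dimensions [T].
Vol (volume) has dimensions [L^3].
P (power) has dimensions [L^2 M T^-3].

Left side: [L^2 M T^-3]
Right side: [L^3 T^-1]

The two sides have different dimensions, so the equation is NOT dimensionally consistent.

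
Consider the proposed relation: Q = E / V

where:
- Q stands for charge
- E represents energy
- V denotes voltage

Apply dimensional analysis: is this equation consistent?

Yes

Q (charge) has dimensions [I T].
E (energy) has dimensions [L^2 M T^-2].
V (voltage) has dimensions [I^-1 L^2 M T^-3].

Left side: [I T]
Right side: [I T]

Both sides have the same dimensions, so the equation is dimensionally consistent.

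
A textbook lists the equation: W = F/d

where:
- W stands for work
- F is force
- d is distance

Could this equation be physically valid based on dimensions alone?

No

W (work) has dimensions [L^2 M T^-2].
F (force) has dimensions [L M T^-2].
d (distance) has dimensions [L].

Left side: [L^2 M T^-2]
Right side: [M T^-2]

The two sides have different dimensions, so the equation is NOT dimensionally consistent.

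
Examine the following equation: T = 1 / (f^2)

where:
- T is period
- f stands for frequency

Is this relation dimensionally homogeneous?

No

T (period) has dimensions [T].
f (frequency) has dimensions [T^-1].

Left side: [T]
Right side: [T^2]

The two sides have different dimensions, so the equation is NOT dimensionally consistent.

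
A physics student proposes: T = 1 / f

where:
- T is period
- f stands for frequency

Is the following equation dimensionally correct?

Yes

T (period) has dimensions [T].
f (frequency) has dimensions [T^-1].

Left side: [T]
Right side: [T]

Both sides have the same dimensions, so the equation is dimensionally consistent.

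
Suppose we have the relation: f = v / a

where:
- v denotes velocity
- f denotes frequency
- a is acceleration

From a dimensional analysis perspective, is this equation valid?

No

v (velocity) has dimensions [L T^-1].
f (frequency) has dimensions [T^-1].
a (acceleration) has dimensions [L T^-2].

Left side: [T^-1]
Right side: [T]

The two sides have different dimensions, so the equation is NOT dimensionally consistent.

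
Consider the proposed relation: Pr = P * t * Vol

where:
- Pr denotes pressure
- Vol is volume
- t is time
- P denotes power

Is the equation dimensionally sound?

No

Pr (pressure) has dimensions [L^-1 M T^-2].
Vol (volume) has dimensions [L^3].
t (time) has dimensions [T].
P (power) has dimensions [L^2 M T^-3].

Left side: [L^-1 M T^-2]
Right side: [L^5 M T^-2]

The two sides have different dimensions, so the equation is NOT dimensionally consistent.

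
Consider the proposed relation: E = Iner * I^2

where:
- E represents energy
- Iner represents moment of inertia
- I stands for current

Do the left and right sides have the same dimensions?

No

E (energy) has dimensions [L^2 M T^-2].
Iner (moment of inertia) has dimensions [L^2 M].
I (current) has dimensions [I].

Left side: [L^2 M T^-2]
Right side: [I^2 L^2 M]

The two sides have different dimensions, so the equation is NOT dimensionally consistent.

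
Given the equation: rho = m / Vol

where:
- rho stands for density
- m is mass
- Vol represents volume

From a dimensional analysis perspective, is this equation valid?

Yes

rho (density) has dimensions [L^-3 M].
m (mass) has dimensions [M].
Vol (volume) has dimensions [L^3].

Left side: [L^-3 M]
Right side: [L^-3 M]

Both sides have the same dimensions, so the equation is dimensionally consistent.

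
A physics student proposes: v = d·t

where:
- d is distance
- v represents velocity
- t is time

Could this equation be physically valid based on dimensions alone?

No

d (distance) has dimensions [L].
v (velocity) has dimensions [L T^-1].
t (time) has dimensions [T].

Left side: [L T^-1]
Right side: [L T]

The two sides have different dimensions, so the equation is NOT dimensionally consistent.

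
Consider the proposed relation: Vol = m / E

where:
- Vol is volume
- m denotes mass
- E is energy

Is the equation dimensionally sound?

No

Vol (volume) has dimensions [L^3].
m (mass) has dimensions [M].
E (energy) has dimensions [L^2 M T^-2].

Left side: [L^3]
Right side: [L^-2 T^2]

The two sides have different dimensions, so the equation is NOT dimensionally consistent.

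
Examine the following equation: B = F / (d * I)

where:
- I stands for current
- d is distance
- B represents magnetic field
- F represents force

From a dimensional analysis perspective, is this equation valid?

Yes

I (current) has dimensions [I].
d (distance) has dimensions [L].
B (magnetic field) has dimensions [I^-1 M T^-2].
F (force) has dimensions [L M T^-2].

Left side: [I^-1 M T^-2]
Right side: [I^-1 M T^-2]

Both sides have the same dimensions, so the equation is dimensionally consistent.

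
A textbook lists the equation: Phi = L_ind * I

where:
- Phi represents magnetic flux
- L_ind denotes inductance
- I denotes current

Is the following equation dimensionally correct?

Yes

Phi (magnetic flux) has dimensions [I^-1 L^2 M T^-2].
L_ind (inductance) has dimensions [I^-2 L^2 M T^-2].
I (current) has dimensions [I].

Left side: [I^-1 L^2 M T^-2]
Right side: [I^-1 L^2 M T^-2]

Both sides have the same dimensions, so the equation is dimensionally consistent.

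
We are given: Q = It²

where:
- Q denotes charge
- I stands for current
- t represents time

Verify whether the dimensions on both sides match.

No

Q (charge) has dimensions [I T].
I (current) has dimensions [I].
t (time) has dimensions [T].

Left side: [I T]
Right side: [I T^2]

The two sides have different dimensions, so the equation is NOT dimensionally consistent.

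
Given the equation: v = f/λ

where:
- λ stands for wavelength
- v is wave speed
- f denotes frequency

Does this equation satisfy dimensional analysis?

No

λ (wavelength) has dimensions [L].
v (wave speed) has dimensions [L T^-1].
f (frequency) has dimensions [T^-1].

Left side: [L T^-1]
Right side: [L^-1 T^-1]

The two sides have different dimensions, so the equation is NOT dimensionally consistent.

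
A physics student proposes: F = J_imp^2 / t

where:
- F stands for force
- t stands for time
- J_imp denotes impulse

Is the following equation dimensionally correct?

No

F (force) has dimensions [L M T^-2].
t (time) has dimensions [T].
J_imp (impulse) has dimensions [L M T^-1].

Left side: [L M T^-2]
Right side: [L^2 M^2 T^-3]

The two sides have different dimensions, so the equation is NOT dimensionally consistent.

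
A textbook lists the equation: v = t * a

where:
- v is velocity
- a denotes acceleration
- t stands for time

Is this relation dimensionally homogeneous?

Yes

v (velocity) has dimensions [L T^-1].
a (acceleration) has dimensions [L T^-2].
t (time) has dimensions [T].

Left side: [L T^-1]
Right side: [L T^-1]

Both sides have the same dimensions, so the equation is dimensionally consistent.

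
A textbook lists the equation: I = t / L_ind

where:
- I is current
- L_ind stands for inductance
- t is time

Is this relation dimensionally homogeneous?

No

I (current) has dimensions [I].
L_ind (inductance) has dimensions [I^-2 L^2 M T^-2].
t (time) has dimensions [T].

Left side: [I]
Right side: [I^2 L^-2 M^-1 T^3]

The two sides have different dimensions, so the equation is NOT dimensionally consistent.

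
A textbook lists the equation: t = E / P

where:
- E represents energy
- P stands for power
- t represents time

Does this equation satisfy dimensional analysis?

Yes

E (energy) has dimensions [L^2 M T^-2].
P (power) has dimensions [L^2 M T^-3].
t (time) has dimensions [T].

Left side: [T]
Right side: [T]

Both sides have the same dimensions, so the equation is dimensionally consistent.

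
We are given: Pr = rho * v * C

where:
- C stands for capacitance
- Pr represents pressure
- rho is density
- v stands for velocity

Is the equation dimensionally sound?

No

C (capacitance) has dimensions [I^2 L^-2 M^-1 T^4].
Pr (pressure) has dimensions [L^-1 M T^-2].
rho (density) has dimensions [L^-3 M].
v (velocity) has dimensions [L T^-1].

Left side: [L^-1 M T^-2]
Right side: [I^2 L^-4 T^3]

The two sides have different dimensions, so the equation is NOT dimensionally consistent.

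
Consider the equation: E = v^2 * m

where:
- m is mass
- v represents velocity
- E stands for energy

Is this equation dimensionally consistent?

Yes

m (mass) has dimensions [M].
v (velocity) has dimensions [L T^-1].
E (energy) has dimensions [L^2 M T^-2].

Left side: [L^2 M T^-2]
Right side: [L^2 M T^-2]

Both sides have the same dimensions, so the equation is dimensionally consistent.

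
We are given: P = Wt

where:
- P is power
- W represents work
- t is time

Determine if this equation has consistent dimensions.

No

P (power) has dimensions [L^2 M T^-3].
W (work) has dimensions [L^2 M T^-2].
t (time) has dimensions [T].

Left side: [L^2 M T^-3]
Right side: [L^2 M T^-1]

The two sides have different dimensions, so the equation is NOT dimensionally consistent.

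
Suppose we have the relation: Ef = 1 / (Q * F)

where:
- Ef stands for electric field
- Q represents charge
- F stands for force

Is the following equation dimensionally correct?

No

Ef (electric field) has dimensions [I^-1 L M T^-3].
Q (charge) has dimensions [I T].
F (force) has dimensions [L M T^-2].

Left side: [I^-1 L M T^-3]
Right side: [I^-1 L^-1 M^-1 T]

The two sides have different dimensions, so the equation is NOT dimensionally consistent.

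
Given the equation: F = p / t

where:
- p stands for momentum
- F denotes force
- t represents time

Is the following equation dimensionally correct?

Yes

p (momentum) has dimensions [L M T^-1].
F (force) has dimensions [L M T^-2].
t (time) has dimensions [T].

Left side: [L M T^-2]
Right side: [L M T^-2]

Both sides have the same dimensions, so the equation is dimensionally consistent.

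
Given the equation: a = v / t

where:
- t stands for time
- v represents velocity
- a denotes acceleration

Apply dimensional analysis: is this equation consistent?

Yes

t (time) has dimensions [T].
v (velocity) has dimensions [L T^-1].
a (acceleration) has dimensions [L T^-2].

Left side: [L T^-2]
Right side: [L T^-2]

Both sides have the same dimensions, so the equation is dimensionally consistent.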